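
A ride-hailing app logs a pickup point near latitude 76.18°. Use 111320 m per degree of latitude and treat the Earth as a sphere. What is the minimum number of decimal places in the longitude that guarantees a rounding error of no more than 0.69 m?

5 decimal places

At 76.18° one degree of longitude covers 111320 × cos 76.18° ≈ 111320 × 0.2389 ≈ 26591.3 m.
N decimal places → at most half a unit in the last place, 0.5 × 10⁻ᴺ° = 26591.3/2 × 10⁻ᴺ m.
Setting 13295.6 × 10⁻ᴺ ≤ 0.69 gives 10ᴺ ≥ 1.927e+04, i.e. N ≥ 4.28.
At 4 places the error can reach 1.33 m, but 5 places keeps it to 0.133 m.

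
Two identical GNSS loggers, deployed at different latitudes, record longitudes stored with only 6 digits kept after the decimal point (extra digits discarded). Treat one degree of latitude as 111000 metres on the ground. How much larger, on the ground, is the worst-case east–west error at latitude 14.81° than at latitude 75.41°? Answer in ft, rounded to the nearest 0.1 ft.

Truncating at 6 decimal places can drop up to a full unit in the last place, so the longitude may be off by as much as 1e-06°.
Error at 14.81° = 1e-06° × 111000 × cos 14.81° ≈ 0.111 × 0.9668 = 0.10731 m.
Error at 75.41° = 1e-06° × 111000 × cos 75.41° ≈ 0.111 × 0.2519 = 0.027961 m.
So the lower-latitude error exceeds the higher by 0.10731 − 0.027961 = 0.079351 m.
Converting: 0.0793515 m × 3.2808 ft/m ≈ 0.26034 ft.

0.3 ft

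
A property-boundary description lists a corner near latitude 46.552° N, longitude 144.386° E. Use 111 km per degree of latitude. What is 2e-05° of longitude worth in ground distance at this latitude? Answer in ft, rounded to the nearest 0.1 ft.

2e-05° of longitude at 46.552° is 2e-05 × 111000 × cos 46.552° ≈ 2e-05 × 76334.3 = 1.52669 m.
In feet: 1.52669 m ÷ 0.3048 ≈ 5.0088 ft.

5.0 ft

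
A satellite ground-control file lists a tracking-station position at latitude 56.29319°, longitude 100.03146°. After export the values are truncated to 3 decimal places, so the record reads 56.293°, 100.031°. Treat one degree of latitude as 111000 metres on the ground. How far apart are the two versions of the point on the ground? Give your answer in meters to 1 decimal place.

Δlat = 56.29319 − 56.293 = +0.00019°; Δlon = 100.03146 − 100.031 = +0.00046°.
N–S: 0.00019° × 111000 m/° = 21.09 m.
East–west at this latitude: 0.00046° × 111000 × cos 56.293° ≈ 0.00046 × 61599 = 28.3355 m.
Combined displacement = (21.09² + 28.3355²)^½ ≈ 35.3227 m.

35.3 meters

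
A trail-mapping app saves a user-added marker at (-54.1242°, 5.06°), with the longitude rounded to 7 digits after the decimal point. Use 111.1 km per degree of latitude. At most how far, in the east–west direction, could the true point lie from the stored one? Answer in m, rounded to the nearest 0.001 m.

0.003 m

Rounding to 7 decimal places leaves the longitude within ±5e-08° of the true value.
One degree of longitude at 54.1242° is 111100 × cos 54.1242° ≈ 111100 × 0.5860 = 65108 m.
So at most 5e-08° × 65108 ≈ 0.0032554 m east–west.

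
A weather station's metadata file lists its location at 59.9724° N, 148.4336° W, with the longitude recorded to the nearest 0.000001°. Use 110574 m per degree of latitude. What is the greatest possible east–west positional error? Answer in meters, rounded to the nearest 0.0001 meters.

0.0277 meters

Rounding to 6 decimal places leaves the longitude within ±5e-07° of the true value.
Parallels shrink by cos φ, so at 59.9724° a degree of longitude is 110574 × 0.5004 ≈ 55333.1 m.
Maximum E–W displacement: 5e-07 × 55333.1 = 0.0276666 m.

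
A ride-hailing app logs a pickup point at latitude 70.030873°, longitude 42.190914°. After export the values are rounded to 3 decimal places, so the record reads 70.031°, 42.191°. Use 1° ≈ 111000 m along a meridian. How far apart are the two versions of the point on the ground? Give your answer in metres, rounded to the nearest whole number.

14 metres

Δlat = 70.030873 − 70.031 = -0.000127°; Δlon = 42.190914 − 42.191 = -0.000086°.
North–south shift: -0.000127 × 111000 = -14.097 m.
E–W at 70.031°: -0.000086° × 111000 × cos 70.031° = -0.000086 × 111000 × 0.3415 ≈ -3.26007 m.
Hypotenuse of the two orthogonal shifts: √(14.097² + 3.26007²) = 14.4691 m.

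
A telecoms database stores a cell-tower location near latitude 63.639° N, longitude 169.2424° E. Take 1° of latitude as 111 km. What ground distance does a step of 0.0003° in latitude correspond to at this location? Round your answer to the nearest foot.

109 feet

0.0003° × 111000 m/° = 33.3 m.
In feet: 33.3 m ÷ 0.3048 ≈ 109.25 ft.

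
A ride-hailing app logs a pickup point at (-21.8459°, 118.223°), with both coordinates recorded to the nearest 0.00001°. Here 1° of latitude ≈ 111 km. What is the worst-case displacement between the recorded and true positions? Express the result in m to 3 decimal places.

Rounding to 5 decimal places leaves each coordinate within ±5e-06° of the true value.
North–south component: 5e-06° × 111000 = 0.555 m.
East–west component at 21.8459°: 5e-06° × 111000 × cos 21.8459° ≈ 5e-06 × 103029 ≈ 0.515144 m.
The two errors are perpendicular, so the maximum displacement is √(0.555² + 0.515144²) ≈ 0.757231 m.

0.757 m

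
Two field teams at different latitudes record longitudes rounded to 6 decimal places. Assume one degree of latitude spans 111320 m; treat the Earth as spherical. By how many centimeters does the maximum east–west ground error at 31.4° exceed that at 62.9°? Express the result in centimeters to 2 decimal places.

Rounding to 6 decimal places leaves the longitude within ±5e-07° of the true value.
At 31.4°: 5e-07° × 111320 × cos 31.4° = 5e-07 × 111320 × 0.8536 ≈ 0.047509 m.
Error at 62.9° = 5e-07° × 111320 × cos 62.9° ≈ 0.05566 × 0.4555 = 0.025356 m.
So the lower-latitude error exceeds the higher by 0.047509 − 0.025356 = 0.022153 m.
That is 0.022153 m = 2.2153 cm.

2.22 centimeters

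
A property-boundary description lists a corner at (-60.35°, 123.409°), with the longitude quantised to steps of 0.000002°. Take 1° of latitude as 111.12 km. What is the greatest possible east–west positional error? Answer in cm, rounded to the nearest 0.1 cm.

5.5 cm

With a 0.000002° grid the true value lies within half a step, ±0.000002°/2 = ±1e-06°, of the stored one.
At latitude 60.35° a degree of longitude spans 111120 m × cos 60.35° = 111120 × 0.4947 ≈ 54971.1 m.
So at most 1e-06° × 54971.1 ≈ 0.0549711 m east–west.
That is 0.0549711 m = 5.4971 cm.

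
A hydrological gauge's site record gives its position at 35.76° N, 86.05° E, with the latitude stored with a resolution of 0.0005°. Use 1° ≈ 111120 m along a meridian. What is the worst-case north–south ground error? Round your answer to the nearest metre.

28 metres

With a 0.0005° grid the true value lies within half a step, ±0.0005°/2 = ±0.00025°, of the stored one.
North–south distance: 0.00025° × 111120 m/° = 27.78 m.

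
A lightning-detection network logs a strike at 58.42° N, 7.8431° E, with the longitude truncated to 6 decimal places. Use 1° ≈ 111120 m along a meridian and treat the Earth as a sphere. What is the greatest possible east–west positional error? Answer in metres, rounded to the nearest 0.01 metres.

Truncating at 6 decimal places can drop up to a full unit in the last place, so the longitude may be off by as much as 1e-06°.
One degree of longitude at 58.42° is 111120 × cos 58.42° ≈ 111120 × 0.5237 = 58192.3 m.
East–west error: 1e-06° × 58192.3 m/° ≈ 0.0581923 m.

0.06 metres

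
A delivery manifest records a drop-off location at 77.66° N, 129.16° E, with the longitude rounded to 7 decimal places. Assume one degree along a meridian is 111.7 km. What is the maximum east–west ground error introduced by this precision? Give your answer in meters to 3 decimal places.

0.001 meters

Rounding to 7 decimal places leaves the longitude within ±5e-08° of the true value.
At latitude 77.66° a degree of longitude spans 111700 m × cos 77.66° = 111700 × 0.2137 ≈ 23871.7 m.
So at most 5e-08° × 23871.7 ≈ 0.00119358 m east–west.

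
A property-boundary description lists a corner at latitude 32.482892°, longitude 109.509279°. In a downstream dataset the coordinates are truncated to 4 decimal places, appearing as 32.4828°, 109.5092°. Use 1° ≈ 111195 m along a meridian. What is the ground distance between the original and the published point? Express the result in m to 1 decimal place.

Δlat = 32.482892 − 32.4828 = +0.000092°; Δlon = 109.509279 − 109.5092 = +0.000079°.
N–S: 0.000092° × 111195 m/° = 10.2299 m.
E–W at 32.4828°: 0.000079° × 111195 × cos 32.4828° = 0.000079 × 111195 × 0.8436 ≈ 7.41011 m.
Combined displacement = (10.2299² + 7.41011²)^½ ≈ 12.6318 m.

12.6 m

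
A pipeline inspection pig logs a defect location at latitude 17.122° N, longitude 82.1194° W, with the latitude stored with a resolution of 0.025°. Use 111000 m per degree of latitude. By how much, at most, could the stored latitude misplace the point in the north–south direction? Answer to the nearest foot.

4552 feet

With a 0.025° grid the true value lies within half a step, ±0.025°/2 = ±0.0125°, of the stored one.
Along the meridian that is 0.0125° × 111000 m/° = 1387.5 m.
Converting: 1387.5 m × 3.2808 ft/m ≈ 4552.2 ft.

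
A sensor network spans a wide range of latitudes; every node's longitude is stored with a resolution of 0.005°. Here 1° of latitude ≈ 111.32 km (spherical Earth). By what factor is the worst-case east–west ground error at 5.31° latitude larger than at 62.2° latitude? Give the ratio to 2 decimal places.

With a 0.005° grid the true value lies within half a step, ±0.005°/2 = ±0.0025°, of the stored one.
At 5.31°: 0.0025° × 111320 × cos 5.31° = 0.0025 × 111320 × 0.9957 ≈ 277.11 m.
At 62.2°: 0.0025° × 111320 × cos 62.2° = 0.0025 × 111320 × 0.4664 ≈ 129.8 m.
The ratio reduces to cos 5.31° / cos 62.2° = 0.9957/0.4664 ≈ 2.1349.

2.13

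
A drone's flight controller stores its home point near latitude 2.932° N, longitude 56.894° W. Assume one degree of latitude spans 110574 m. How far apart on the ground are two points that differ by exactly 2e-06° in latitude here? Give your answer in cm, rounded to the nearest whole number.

22 cm

Along a meridian 2e-06° is 2e-06 × 110574 = 0.221148 m.
That is 0.221148 m = 22.115 cm.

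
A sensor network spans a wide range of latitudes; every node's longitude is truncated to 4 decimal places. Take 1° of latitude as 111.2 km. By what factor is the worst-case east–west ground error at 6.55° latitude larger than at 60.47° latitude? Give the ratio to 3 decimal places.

2.016

Truncating at 4 decimal places can drop up to a full unit in the last place, so the longitude may be off by as much as 0.0001°.
Error at 6.55° = 0.0001° × 111200 × cos 6.55° ≈ 11.12 × 0.9935 = 11.047 m.
At 60.47°: 0.0001° × 111200 × cos 60.47° = 0.0001 × 111200 × 0.4929 ≈ 5.4808 m.
Ratio: 11.047 / 5.4808 = cos 6.55° / cos 60.47° ≈ 2.0157.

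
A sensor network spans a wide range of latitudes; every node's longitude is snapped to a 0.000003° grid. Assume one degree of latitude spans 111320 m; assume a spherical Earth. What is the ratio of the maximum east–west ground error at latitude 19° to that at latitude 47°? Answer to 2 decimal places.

1.39

With a 0.000003° grid the true value lies within half a step, ±0.000003°/2 = ±1.5e-06°, of the stored one.
At 19°: 1.5e-06° × 111320 × cos 19° = 1.5e-06 × 111320 × 0.9455 ≈ 0.15788 m.
At 47°: 1.5e-06° × 111320 × cos 47° = 1.5e-06 × 111320 × 0.6820 ≈ 0.11388 m.
Ratio: 0.15788 / 0.11388 = cos 19° / cos 47° ≈ 1.3864.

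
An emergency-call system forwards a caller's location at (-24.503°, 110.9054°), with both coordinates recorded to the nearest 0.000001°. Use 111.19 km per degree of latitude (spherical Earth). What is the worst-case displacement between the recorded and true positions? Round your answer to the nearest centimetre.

8 centimetres

Rounding to 6 decimal places leaves each coordinate within ±5e-07° of the true value.
North–south component: 5e-07° × 111190 = 0.055595 m.
E–W at 24.503°: 5e-07° × 111190 × cos 24.503° = 5e-07 × 111190 × 0.9099 ≈ 0.0505881 m.
Combining orthogonally: (0.055595² + 0.0505881²)^½ ≈ 0.0751662 m.
That is 0.0751662 m = 7.5166 cm.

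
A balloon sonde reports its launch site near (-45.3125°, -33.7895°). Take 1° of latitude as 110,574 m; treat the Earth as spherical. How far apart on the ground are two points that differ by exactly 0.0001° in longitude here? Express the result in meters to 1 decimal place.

At 45.3125° a degree of longitude is 110574 × cos 45.3125° ≈ 77760 m, so 0.0001° corresponds to 7.776 m.

7.8 meters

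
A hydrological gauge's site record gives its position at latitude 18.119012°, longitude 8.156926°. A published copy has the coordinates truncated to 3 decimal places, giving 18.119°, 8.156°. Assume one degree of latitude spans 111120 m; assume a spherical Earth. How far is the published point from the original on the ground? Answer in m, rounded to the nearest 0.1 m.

97.8 m

Δlat = 18.119012 − 18.119 = +0.000012°; Δlon = 8.156926 − 8.156 = +0.000926°.
North–south shift: 0.000012 × 111120 = 1.33344 m.
E–W at 18.119°: 0.000926° × 111120 × cos 18.119° = 0.000926 × 111120 × 0.9504 ≈ 97.7947 m.
Combined displacement = (1.33344² + 97.7947²)^½ ≈ 97.8038 m.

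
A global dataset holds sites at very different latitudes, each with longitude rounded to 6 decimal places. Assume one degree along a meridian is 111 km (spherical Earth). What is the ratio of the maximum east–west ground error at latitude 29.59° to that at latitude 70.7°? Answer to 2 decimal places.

2.63

Rounding to 6 decimal places leaves the longitude within ±5e-07° of the true value.
At 29.59°: 5e-07° × 111000 × cos 29.59° = 5e-07 × 111000 × 0.8696 ≈ 0.048262 m.
At 70.7°: 5e-07° × 111000 × cos 70.7° = 5e-07 × 111000 × 0.3305 ≈ 0.018344 m.
The ratio reduces to cos 29.59° / cos 70.7° = 0.8696/0.3305 ≈ 2.6310.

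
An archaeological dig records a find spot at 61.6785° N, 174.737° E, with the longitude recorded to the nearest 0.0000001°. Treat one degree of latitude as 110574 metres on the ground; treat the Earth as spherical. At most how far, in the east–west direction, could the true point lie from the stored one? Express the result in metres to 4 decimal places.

Rounding to 7 decimal places leaves the longitude within ±5e-08° of the true value.
At latitude 61.6785° a degree of longitude spans 110574 m × cos 61.6785° = 110574 × 0.4744 ≈ 52458.4 m.
Maximum E–W displacement: 5e-08 × 52458.4 = 0.00262292 m.

0.0026 metres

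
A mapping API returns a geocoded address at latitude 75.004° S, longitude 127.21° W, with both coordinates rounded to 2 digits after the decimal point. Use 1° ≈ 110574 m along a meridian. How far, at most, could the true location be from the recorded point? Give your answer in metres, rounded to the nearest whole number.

571 metres

Rounding to 2 decimal places leaves each coordinate within ±0.005° of the true value.
Latitude error → 0.005 × 110574 = 552.87 m along the meridian.
East–west component at 75.004°: 0.005° × 110574 × cos 75.004° ≈ 0.005 × 28611.2 ≈ 143.056 m.
Combining orthogonally: (552.87² + 143.056²)^½ ≈ 571.078 m.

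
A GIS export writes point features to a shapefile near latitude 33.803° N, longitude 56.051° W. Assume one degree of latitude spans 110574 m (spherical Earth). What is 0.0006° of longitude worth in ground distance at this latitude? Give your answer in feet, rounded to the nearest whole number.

181 feet

0.0006° of longitude at 33.803° is 0.0006 × 110574 × cos 33.803° ≈ 0.0006 × 91882.1 = 55.1292 m.
In feet: 55.1292 m ÷ 0.3048 ≈ 180.87 ft.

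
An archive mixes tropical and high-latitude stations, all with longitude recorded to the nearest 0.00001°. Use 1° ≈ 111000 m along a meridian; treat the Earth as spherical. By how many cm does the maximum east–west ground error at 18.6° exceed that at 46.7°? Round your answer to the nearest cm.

15 cm

Rounding to 5 decimal places leaves the longitude within ±5e-06° of the true value.
Error at 18.6° = 5e-06° × 111000 × cos 18.6° ≈ 0.555 × 0.9478 = 0.52601 m.
Error at 46.7° = 5e-06° × 111000 × cos 46.7° ≈ 0.555 × 0.6858 = 0.38063 m.
So the lower-latitude error exceeds the higher by 0.52601 − 0.38063 = 0.14538 m.
That is 0.145382 m = 14.538 cm.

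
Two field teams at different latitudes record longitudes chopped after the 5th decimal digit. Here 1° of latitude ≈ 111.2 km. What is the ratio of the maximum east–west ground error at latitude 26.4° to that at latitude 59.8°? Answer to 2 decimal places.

1.78

Truncating at 5 decimal places can drop up to a full unit in the last place, so the longitude may be off by as much as 1e-05°.
Error at 26.4° = 1e-05° × 111200 × cos 26.4° ≈ 1.112 × 0.8957 = 0.99603 m.
At 59.8°: 1e-05° × 111200 × cos 59.8° = 1e-05 × 111200 × 0.5030 ≈ 0.55936 m.
The ratio reduces to cos 26.4° / cos 59.8° = 0.8957/0.5030 ≈ 1.7807.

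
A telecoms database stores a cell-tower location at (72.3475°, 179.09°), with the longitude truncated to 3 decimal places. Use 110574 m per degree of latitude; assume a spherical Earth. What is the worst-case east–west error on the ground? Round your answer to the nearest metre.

Truncating at 3 decimal places can drop up to a full unit in the last place, so the longitude may be off by as much as 0.001°.
One degree of longitude at 72.3475° is 110574 × cos 72.3475° ≈ 110574 × 0.3032 = 33530.8 m.
East–west error: 0.001° × 33530.8 m/° ≈ 33.5308 m.

34 metres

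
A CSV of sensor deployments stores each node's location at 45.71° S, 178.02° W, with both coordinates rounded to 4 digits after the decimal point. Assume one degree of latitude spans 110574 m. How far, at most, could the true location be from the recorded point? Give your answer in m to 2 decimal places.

Rounding to 4 decimal places leaves each coordinate within ±5e-05° of the true value.
Latitude error → 5e-05 × 110574 = 5.5287 m along the meridian.
E–W at 45.71°: 5e-05° × 110574 × cos 45.71° = 5e-05 × 110574 × 0.6983 ≈ 3.86064 m.
The two errors are perpendicular, so the maximum displacement is √(5.5287² + 3.86064²) ≈ 6.74322 m.

6.74 m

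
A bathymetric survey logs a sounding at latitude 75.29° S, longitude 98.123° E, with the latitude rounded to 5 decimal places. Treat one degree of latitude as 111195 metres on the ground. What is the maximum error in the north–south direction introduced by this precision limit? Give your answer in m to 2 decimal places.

0.56 m

Rounding to 5 decimal places leaves the latitude within ±5e-06° of the true value.
Along the meridian that is 5e-06° × 111195 m/° = 0.555975 m.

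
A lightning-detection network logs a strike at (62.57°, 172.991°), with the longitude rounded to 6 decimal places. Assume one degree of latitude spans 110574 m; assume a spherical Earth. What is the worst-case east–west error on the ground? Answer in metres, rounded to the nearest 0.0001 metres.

Rounding to 6 decimal places leaves the longitude within ±5e-07° of the true value.
At latitude 62.57° a degree of longitude spans 110574 m × cos 62.57° = 110574 × 0.4607 ≈ 50937.5 m.
So at most 5e-07° × 50937.5 ≈ 0.0254688 m east–west.

0.0255 metres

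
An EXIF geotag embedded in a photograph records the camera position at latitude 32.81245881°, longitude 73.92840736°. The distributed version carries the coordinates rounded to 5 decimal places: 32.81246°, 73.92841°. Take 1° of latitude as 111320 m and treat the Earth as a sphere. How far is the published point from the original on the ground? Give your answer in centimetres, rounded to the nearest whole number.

28 centimetres

The latitude changed by -0.00000119° and the longitude by -0.00000264°.
N–S: -0.00000119° × 111320 m/° = -0.132471 m.
East–west at this latitude: -0.00000264° × 111320 × cos 32.8125° ≈ -0.00000264 × 93558.8 = -0.246995 m.
Distance: √(0.132471² + 0.246995²) ≈ 0.280277 m.
That is 0.280277 m = 28.028 cm.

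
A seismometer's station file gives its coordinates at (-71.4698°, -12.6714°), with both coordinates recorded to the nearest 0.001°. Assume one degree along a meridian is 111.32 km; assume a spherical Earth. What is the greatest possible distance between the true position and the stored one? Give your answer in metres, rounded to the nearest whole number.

Rounding to 3 decimal places leaves each coordinate within ±0.0005° of the true value.
North–south component: 0.0005° × 111320 = 55.66 m.
Longitude error → 0.0005 × 111320 × cos 71.4698° = 0.0005 × 111320 × 0.3178 ≈ 17.689 m.
The two errors are perpendicular, so the maximum displacement is √(55.66² + 17.689²) ≈ 58.4032 m.

58 metres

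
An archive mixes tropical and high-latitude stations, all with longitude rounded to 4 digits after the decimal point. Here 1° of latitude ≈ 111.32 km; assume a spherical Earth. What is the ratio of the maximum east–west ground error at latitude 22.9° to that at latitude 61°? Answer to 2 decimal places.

Rounding to 4 decimal places leaves the longitude within ±5e-05° of the true value.
At 22.9°: 5e-05° × 111320 × cos 22.9° = 5e-05 × 111320 × 0.9212 ≈ 5.1273 m.
Error at 61° = 5e-05° × 111320 × cos 61° ≈ 5.566 × 0.4848 = 2.6985 m.
The ratio reduces to cos 22.9° / cos 61° = 0.9212/0.4848 ≈ 1.9001.

1.90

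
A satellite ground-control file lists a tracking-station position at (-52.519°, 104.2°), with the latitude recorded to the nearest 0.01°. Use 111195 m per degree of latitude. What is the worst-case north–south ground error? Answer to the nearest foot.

1824 feet

Rounding to 2 decimal places leaves the latitude within ±0.005° of the true value.
Along the meridian that is 0.005° × 111195 m/° = 555.975 m.
In feet: 555.975 m ÷ 0.3048 ≈ 1824.1 ft.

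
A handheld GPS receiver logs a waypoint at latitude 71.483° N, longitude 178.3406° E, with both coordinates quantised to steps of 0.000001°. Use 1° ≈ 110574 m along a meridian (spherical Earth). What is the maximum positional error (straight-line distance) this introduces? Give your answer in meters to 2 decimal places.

With a 0.000001° grid the true value lies within half a step, ±0.000001°/2 = ±5e-07°, of the stored one.
North–south component: 5e-07° × 110574 = 0.055287 m.
E–W at 71.483°: 5e-07° × 110574 × cos 71.483° = 5e-07 × 110574 × 0.3176 ≈ 0.0175584 m.
Worst case both components are at the extreme and orthogonal: √(0.055287² + 0.0175584²) ≈ 0.0580082 m.

0.06 meters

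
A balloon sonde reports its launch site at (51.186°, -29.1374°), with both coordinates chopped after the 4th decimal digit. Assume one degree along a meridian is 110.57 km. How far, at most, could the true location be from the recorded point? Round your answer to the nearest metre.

Truncating at 4 decimal places can drop up to a full unit in the last place, so each coordinate may be off by as much as 0.0001°.
North–south component: 0.0001° × 110570 = 11.057 m.
East–west component at 51.186°: 0.0001° × 110570 × cos 51.186° ≈ 0.0001 × 69304.6 ≈ 6.93046 m.
The two errors are perpendicular, so the maximum displacement is √(11.057² + 6.93046²) ≈ 13.0495 m.

13 metres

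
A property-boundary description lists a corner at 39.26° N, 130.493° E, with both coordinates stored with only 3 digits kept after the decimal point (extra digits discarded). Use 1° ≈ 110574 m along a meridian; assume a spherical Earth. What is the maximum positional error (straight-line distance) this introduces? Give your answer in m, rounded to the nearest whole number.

Truncating at 3 decimal places can drop up to a full unit in the last place, so each coordinate may be off by as much as 0.001°.
Latitude error → 0.001 × 110574 = 110.574 m along the meridian.
Longitude error → 0.001 × 110574 × cos 39.26° = 0.001 × 110574 × 0.7743 ≈ 85.6155 m.
The two errors are perpendicular, so the maximum displacement is √(110.574² + 85.6155²) ≈ 139.845 m.

140 m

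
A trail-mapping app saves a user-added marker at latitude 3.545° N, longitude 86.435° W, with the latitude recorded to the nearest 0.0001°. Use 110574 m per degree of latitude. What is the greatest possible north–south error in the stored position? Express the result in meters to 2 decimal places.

Rounding to 4 decimal places leaves the latitude within ±5e-05° of the true value.
Along the meridian that is 5e-05° × 110574 m/° = 5.5287 m.

5.53 meters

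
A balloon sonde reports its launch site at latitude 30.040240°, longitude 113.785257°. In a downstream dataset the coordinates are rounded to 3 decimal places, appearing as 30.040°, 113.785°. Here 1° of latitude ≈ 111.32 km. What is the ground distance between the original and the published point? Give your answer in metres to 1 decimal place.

36.4 metres

The latitude changed by +0.000240° and the longitude by +0.000257°.
N–S: 0.000240° × 111320 m/° = 26.7168 m.
E–W at 30.04°: 0.000257° × 111320 × cos 30.04° = 0.000257 × 111320 × 0.8657 ≈ 24.7663 m.
Hypotenuse of the two orthogonal shifts: √(26.7168² + 24.7663²) = 36.4302 m.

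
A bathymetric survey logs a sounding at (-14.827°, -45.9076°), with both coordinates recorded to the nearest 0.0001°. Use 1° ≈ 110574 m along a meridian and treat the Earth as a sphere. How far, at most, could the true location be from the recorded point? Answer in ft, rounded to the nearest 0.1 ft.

25.2 ft

Rounding to 4 decimal places leaves each coordinate within ±5e-05° of the true value.
North–south component: 5e-05° × 110574 = 5.5287 m.
East–west component at 14.827°: 5e-05° × 110574 × cos 14.827° ≈ 5e-05 × 106892 ≈ 5.34461 m.
Worst case both components are at the extreme and orthogonal: √(5.5287² + 5.34461²) ≈ 7.68969 m.
In feet: 7.68969 m ÷ 0.3048 ≈ 25.229 ft.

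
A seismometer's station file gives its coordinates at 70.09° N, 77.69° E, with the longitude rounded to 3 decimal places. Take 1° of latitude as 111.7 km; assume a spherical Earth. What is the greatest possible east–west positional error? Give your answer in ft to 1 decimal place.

Rounding to 3 decimal places leaves the longitude within ±0.0005° of the true value.
Parallels shrink by cos φ, so at 70.09° a degree of longitude is 111700 × 0.3405 ≈ 38038.7 m.
So at most 0.0005° × 38038.7 ≈ 19.0194 m east–west.
Converting: 19.0194 m × 3.2808 ft/m ≈ 62.399 ft.

62.4 ft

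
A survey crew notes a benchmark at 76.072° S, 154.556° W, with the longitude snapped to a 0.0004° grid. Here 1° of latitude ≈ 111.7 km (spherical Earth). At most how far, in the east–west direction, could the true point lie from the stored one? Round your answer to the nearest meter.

With a 0.0004° grid the true value lies within half a step, ±0.0004°/2 = ±0.0002°, of the stored one.
Parallels shrink by cos φ, so at 76.072° a degree of longitude is 111700 × 0.2407 ≈ 26886.5 m.
So at most 0.0002° × 26886.5 ≈ 5.37729 m east–west.

5 meters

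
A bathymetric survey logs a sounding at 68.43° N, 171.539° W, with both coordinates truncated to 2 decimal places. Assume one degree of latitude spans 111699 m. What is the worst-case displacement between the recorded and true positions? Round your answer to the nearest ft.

Truncating at 2 decimal places can drop up to a full unit in the last place, so each coordinate may be off by as much as 0.01°.
Latitude error → 0.01 × 111699 = 1116.99 m along the meridian.
East–west component at 68.43°: 0.01° × 111699 × cos 68.43° ≈ 0.01 × 41064.8 ≈ 410.648 m.
Combining orthogonally: (1116.99² + 410.648²)^½ ≈ 1190.08 m.
In feet: 1190.08 m ÷ 0.3048 ≈ 3904.5 ft.

3904 ft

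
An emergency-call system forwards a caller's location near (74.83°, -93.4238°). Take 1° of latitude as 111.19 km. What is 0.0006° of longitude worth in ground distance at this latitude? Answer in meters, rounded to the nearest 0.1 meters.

17.5 meters

One degree of longitude here spans 111190 × cos 74.83° = 111190 × 0.2617 ≈ 29096.6 m; 0.0006° of that is 17.458 m.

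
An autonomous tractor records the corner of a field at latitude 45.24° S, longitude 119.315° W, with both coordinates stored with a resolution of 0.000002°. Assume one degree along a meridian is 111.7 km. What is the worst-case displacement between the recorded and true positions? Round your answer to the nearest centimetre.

14 centimetres

With a 0.000002° grid the true value lies within half a step, ±0.000002°/2 = ±1e-06°, of the stored one.
North–south component: 1e-06° × 111700 = 0.1117 m.
East–west component at 45.24°: 1e-06° × 111700 × cos 45.24° ≈ 1e-06 × 78652.3 ≈ 0.0786523 m.
Worst case both components are at the extreme and orthogonal: √(0.1117² + 0.0786523²) ≈ 0.136613 m.
That is 0.136613 m = 13.661 cm.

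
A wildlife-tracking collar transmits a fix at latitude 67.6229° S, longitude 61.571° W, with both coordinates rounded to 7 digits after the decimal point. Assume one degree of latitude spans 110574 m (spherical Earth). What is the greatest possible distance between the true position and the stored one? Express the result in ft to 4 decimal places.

Rounding to 7 decimal places leaves each coordinate within ±5e-08° of the true value.
Latitude error → 5e-08 × 110574 = 0.0055287 m along the meridian.
Longitude error → 5e-08 × 110574 × cos 67.6229° = 5e-08 × 110574 × 0.3807 ≈ 0.00210478 m.
The two errors are perpendicular, so the maximum displacement is √(0.0055287² + 0.00210478²) ≈ 0.00591579 m.
Converting: 0.00591579 m × 3.2808 ft/m ≈ 0.019409 ft.

0.0194 ft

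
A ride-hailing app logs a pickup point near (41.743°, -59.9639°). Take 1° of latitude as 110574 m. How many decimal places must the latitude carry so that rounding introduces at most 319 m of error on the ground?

3 decimal places

One degree of latitude covers 110574 m.
Rounding to N decimal places gives at most 0.5 × 10⁻ᴺ degrees of error, i.e. 0.5 × 10⁻ᴺ × 110574 m.
Setting 55287 × 10⁻ᴺ ≤ 319 gives 10ᴺ ≥ 173.3, i.e. N ≥ 2.24.
N = 2 would give 553 m (too coarse); N = 3 gives 55.3 m ≤ 319 m.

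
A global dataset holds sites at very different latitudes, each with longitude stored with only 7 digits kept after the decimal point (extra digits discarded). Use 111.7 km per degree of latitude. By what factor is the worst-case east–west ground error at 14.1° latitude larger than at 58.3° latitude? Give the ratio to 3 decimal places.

1.846

Truncating at 7 decimal places can drop up to a full unit in the last place, so the longitude may be off by as much as 1e-07°.
Error at 14.1° = 1e-07° × 111700 × cos 14.1° ≈ 0.01117 × 0.9699 = 0.010833 m.
At 58.3°: 1e-07° × 111700 × cos 58.3° = 1e-07 × 111700 × 0.5255 ≈ 0.0058695 m.
The ratio reduces to cos 14.1° / cos 58.3° = 0.9699/0.5255 ≈ 1.8457.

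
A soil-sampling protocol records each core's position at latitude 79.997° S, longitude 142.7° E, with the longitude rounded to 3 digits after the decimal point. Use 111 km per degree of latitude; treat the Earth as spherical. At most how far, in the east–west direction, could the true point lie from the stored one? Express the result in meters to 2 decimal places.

Rounding to 3 decimal places leaves the longitude within ±0.0005° of the true value.
Parallels shrink by cos φ, so at 79.997° a degree of longitude is 111000 × 0.1737 ≈ 19280.7 m.
East–west error: 0.0005° × 19280.7 m/° ≈ 9.64034 m.

9.64 meters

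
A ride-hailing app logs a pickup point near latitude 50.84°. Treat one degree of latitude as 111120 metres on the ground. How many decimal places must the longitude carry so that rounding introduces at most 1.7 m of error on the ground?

At 50.84° one degree of longitude covers 111120 × cos 50.84° ≈ 111120 × 0.6315 ≈ 70171 m.
N decimal places → at most half a unit in the last place, 0.5 × 10⁻ᴺ° = 70171/2 × 10⁻ᴺ m.
Need 0.5 × 70171 × 10⁻ᴺ ≤ 1.7 → 10⁻ᴺ ≤ 4.845e-05, so N ≥ 4.31.
N = 4 would give 3.51 m (too coarse); N = 5 gives 0.351 m ≤ 1.7 m.

5 decimal places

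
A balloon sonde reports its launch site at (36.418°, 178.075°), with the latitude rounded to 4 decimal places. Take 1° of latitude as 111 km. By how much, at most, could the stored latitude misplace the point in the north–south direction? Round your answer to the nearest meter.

6 meters

Rounding to 4 decimal places leaves the latitude within ±5e-05° of the true value.
So the N–S error is at most 5e-05 × 111000 = 5.55 m.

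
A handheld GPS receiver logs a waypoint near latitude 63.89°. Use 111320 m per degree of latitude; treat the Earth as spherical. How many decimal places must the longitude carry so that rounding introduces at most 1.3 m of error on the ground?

5 decimal places

At 63.89° one degree of longitude covers 111320 × cos 63.89° ≈ 111320 × 0.4401 ≈ 48991.5 m.
N decimal places → at most half a unit in the last place, 0.5 × 10⁻ᴺ° = 48991.5/2 × 10⁻ᴺ m.
Need 0.5 × 48991.5 × 10⁻ᴺ ≤ 1.3 → 10⁻ᴺ ≤ 5.307e-05, so N ≥ 4.28.
N = 4 would give 2.45 m (too coarse); N = 5 gives 0.245 m ≤ 1.3 m.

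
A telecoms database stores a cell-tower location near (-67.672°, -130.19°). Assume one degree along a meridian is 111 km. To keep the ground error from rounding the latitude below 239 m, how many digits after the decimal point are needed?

One degree of latitude covers 111000 m.
With N decimal places the half-ulp bound is 0.5·10⁻ᴺ°, or 0.5·10⁻ᴺ × 111000 m on the ground.
Setting 55500 × 10⁻ᴺ ≤ 239 gives 10ᴺ ≥ 232.2, i.e. N ≥ 2.37.
So 3 decimal places suffice (55.5 m); 2 would allow up to 555 m.

3 decimal places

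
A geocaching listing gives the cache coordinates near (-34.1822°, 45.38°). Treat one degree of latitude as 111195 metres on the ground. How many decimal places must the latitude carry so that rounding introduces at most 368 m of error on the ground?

One degree of latitude covers 111195 m.
N decimal places → at most half a unit in the last place, 0.5 × 10⁻ᴺ° = 111195/2 × 10⁻ᴺ m.
Need 0.5 × 111195 × 10⁻ᴺ ≤ 368 → 10⁻ᴺ ≤ 6.619e-03, so N ≥ 2.18.
So 3 decimal places suffice (55.6 m); 2 would allow up to 556 m.

3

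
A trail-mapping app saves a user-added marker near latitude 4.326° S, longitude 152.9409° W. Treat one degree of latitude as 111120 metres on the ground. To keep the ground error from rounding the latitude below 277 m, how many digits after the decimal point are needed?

3 decimal places

One degree of latitude covers 111120 m.
N decimal places → at most half a unit in the last place, 0.5 × 10⁻ᴺ° = 111120/2 × 10⁻ᴺ m.
Setting 55560 × 10⁻ᴺ ≤ 277 gives 10ᴺ ≥ 200.6, i.e. N ≥ 2.30.
N = 2 would give 556 m (too coarse); N = 3 gives 55.6 m ≤ 277 m.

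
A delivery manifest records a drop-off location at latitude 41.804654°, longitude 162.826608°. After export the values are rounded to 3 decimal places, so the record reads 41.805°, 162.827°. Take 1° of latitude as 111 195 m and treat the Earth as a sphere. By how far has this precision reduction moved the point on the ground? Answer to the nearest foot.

165 feet

Δlat = 41.804654 − 41.805 = -0.000346°; Δlon = 162.826608 − 162.827 = -0.000392°.
North–south shift: -0.000346 × 111195 = -38.4735 m.
E–W at 41.805°: -0.000392° × 111195 × cos 41.805° = -0.000392 × 111195 × 0.7454 ≈ -32.4916 m.
Distance: √(38.4735² + 32.4916²) ≈ 50.3578 m.
In feet: 50.3578 m ÷ 0.3048 ≈ 165.22 ft.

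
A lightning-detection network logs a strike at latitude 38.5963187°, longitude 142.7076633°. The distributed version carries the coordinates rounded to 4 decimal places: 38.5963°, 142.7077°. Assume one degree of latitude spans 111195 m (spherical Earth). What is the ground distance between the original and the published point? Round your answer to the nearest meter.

The latitude changed by +0.0000187° and the longitude by -0.0000367°.
N–S: 0.0000187° × 111195 m/° = 2.07935 m.
East–west at this latitude: -0.0000367° × 111195 × cos 38.5963° ≈ -0.0000367 × 86905.6 = -3.18944 m.
Hypotenuse of the two orthogonal shifts: √(2.07935² + 3.18944²) = 3.80739 m.

4 meters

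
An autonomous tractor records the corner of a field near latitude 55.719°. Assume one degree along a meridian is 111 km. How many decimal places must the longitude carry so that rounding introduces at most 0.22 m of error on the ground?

6 decimal places

At 55.719° one degree of longitude covers 111000 × cos 55.719° ≈ 111000 × 0.5633 ≈ 62521 m.
N decimal places → at most half a unit in the last place, 0.5 × 10⁻ᴺ° = 62521/2 × 10⁻ᴺ m.
Need 0.5 × 62521 × 10⁻ᴺ ≤ 0.22 → 10⁻ᴺ ≤ 7.038e-06, so N ≥ 5.15.
N = 5 would give 0.313 m (too coarse); N = 6 gives 0.0313 m ≤ 0.22 m.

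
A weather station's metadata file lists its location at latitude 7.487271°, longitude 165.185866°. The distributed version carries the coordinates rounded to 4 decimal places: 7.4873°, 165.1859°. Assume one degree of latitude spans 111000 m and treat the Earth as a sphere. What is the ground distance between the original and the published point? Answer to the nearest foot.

16 feet

Δlat = 7.487271 − 7.4873 = -0.000029°; Δlon = 165.185866 − 165.1859 = -0.000034°.
N–S: -0.000029° × 111000 m/° = -3.219 m.
East–west at this latitude: -0.000034° × 111000 × cos 7.4873° ≈ -0.000034 × 110054 = -3.74182 m.
Combined displacement = (3.219² + 3.74182²)^½ ≈ 4.93591 m.
In feet: 4.93591 m ÷ 0.3048 ≈ 16.194 ft.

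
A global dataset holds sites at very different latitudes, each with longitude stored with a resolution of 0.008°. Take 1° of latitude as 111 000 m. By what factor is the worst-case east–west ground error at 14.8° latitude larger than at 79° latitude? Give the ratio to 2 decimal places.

5.07

With a 0.008° grid the true value lies within half a step, ±0.008°/2 = ±0.004°, of the stored one.
Error at 14.8° = 0.004° × 111000 × cos 14.8° ≈ 444 × 0.9668 = 429.27 m.
Error at 79° = 0.004° × 111000 × cos 79° ≈ 444 × 0.1908 = 84.719 m.
The ratio reduces to cos 14.8° / cos 79° = 0.9668/0.1908 ≈ 5.0670.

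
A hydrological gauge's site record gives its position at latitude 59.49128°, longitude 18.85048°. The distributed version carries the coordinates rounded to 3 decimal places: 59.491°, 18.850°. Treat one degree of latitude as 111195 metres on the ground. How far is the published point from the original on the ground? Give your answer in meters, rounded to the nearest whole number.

41 meters

The latitude changed by +0.00028° and the longitude by +0.00048°.
North–south shift: 0.00028 × 111195 = 31.1346 m.
East–west at this latitude: 0.00048° × 111195 × cos 59.491° ≈ 0.00048 × 56450.8 = 27.0964 m.
Hypotenuse of the two orthogonal shifts: √(31.1346² + 27.0964²) = 41.2744 m.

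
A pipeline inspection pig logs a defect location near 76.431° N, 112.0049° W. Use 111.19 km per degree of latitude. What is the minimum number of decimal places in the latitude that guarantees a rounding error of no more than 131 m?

One degree of latitude covers 111190 m.
Rounding to N decimal places gives at most 0.5 × 10⁻ᴺ degrees of error, i.e. 0.5 × 10⁻ᴺ × 111190 m.
Setting 55595 × 10⁻ᴺ ≤ 131 gives 10ᴺ ≥ 424.4, i.e. N ≥ 2.63.
At 2 places the error can reach 556 m, but 3 places keeps it to 55.6 m.

3 decimal places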